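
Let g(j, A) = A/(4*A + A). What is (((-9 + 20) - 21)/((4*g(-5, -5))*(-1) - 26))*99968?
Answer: 2499200/67 ≈ 37302.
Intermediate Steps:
g(j, A) = 1/5 (g(j, A) = A/((5*A)) = A*(1/(5*A)) = 1/5)
(((-9 + 20) - 21)/((4*g(-5, -5))*(-1) - 26))*99968 = (((-9 + 20) - 21)/((4*(1/5))*(-1) - 26))*99968 = ((11 - 21)/((4/5)*(-1) - 26))*99968 = -10/(-4/5 - 26)*99968 = -10/(-134/5)*99968 = -10*(-5/134)*99968 = (25/67)*99968 = 2499200/67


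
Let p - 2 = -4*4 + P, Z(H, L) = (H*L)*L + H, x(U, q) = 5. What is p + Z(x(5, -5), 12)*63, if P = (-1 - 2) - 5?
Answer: 45653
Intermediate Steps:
Z(H, L) = H + H*L**2 (Z(H, L) = H*L**2 + H = H + H*L**2)
P = -8 (P = -3 - 5 = -8)
p = -22 (p = 2 + (-4*4 - 8) = 2 + (-16 - 8) = 2 - 24 = -22)
p + Z(x(5, -5), 12)*63 = -22 + (5*(1 + 12**2))*63 = -22 + (5*(1 + 144))*63 = -22 + (5*145)*63 = -22 + 725*63 = -22 + 45675 = 45653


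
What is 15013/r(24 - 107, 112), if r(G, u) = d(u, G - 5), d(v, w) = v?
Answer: 15013/112 ≈ 134.04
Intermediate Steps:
r(G, u) = u
15013/r(24 - 107, 112) = 15013/112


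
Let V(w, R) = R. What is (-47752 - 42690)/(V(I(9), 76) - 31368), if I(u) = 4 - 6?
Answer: 45221/15646 ≈ 2.8903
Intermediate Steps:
I(u) = -2
(-47752 - 42690)/(V(I(9), 76) - 31368) = (-47752 - 42690)/(76 - 31368) = -90442/(-31292) = -90442*(-1/31292) = 45221/15646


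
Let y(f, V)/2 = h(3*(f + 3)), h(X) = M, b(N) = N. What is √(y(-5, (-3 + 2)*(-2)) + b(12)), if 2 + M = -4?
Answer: 0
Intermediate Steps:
M = -6 (M = -2 - 4 = -6)
h(X) = -6
y(f, V) = -12 (y(f, V) = 2*(-6) = -12)
√(y(-5, (-3 + 2)*(-2)) + b(12)) = √(-12 + 12) = √0 = 0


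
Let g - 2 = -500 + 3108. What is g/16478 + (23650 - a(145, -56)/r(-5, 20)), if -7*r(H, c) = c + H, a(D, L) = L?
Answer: 2919575137/123585 ≈ 23624.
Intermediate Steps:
r(H, c) = -H/7 - c/7 (r(H, c) = -(c + H)/7 = -(H + c)/7 = -H/7 - c/7)
g = 2610 (g = 2 + (-500 + 3108) = 2 + 2608 = 2610)
g/16478 + (23650 - a(145, -56)/r(-5, 20)) = 2610/16478 + (23650 - (-56)/(-⅐*(-5) - ⅐*20)) = 2610*(1/16478) + (23650 - (-56)/(5/7 - 20/7)) = 1305/8239 + (23650 - (-56)/(-15/7)) = 1305/8239 + (23650 - (-56)*(-7)/15) = 1305/8239 + (23650 - 1*392/15) = 1305/8239 + (23650 - 392/15) = 1305/8239 + 354358/15 = 2919575137/123585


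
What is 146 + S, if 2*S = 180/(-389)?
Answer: 56704/389 ≈ 145.77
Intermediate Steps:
S = -90/389 (S = (180/(-389))/2 = (180*(-1/389))/2 = (½)*(-180/389) = -90/389 ≈ -0.23136)
146 + S = 146 - 90/389 = 56704/389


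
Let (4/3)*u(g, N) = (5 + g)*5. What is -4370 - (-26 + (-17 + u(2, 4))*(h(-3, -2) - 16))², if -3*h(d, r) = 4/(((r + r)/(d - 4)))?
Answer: -6137689/144 ≈ -42623.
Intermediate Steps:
u(g, N) = 75/4 + 15*g/4 (u(g, N) = 3*((5 + g)*5)/4 = 3*(25 + 5*g)/4 = 75/4 + 15*g/4)
h(d, r) = -2*(-4 + d)/(3*r) (h(d, r) = -4/(3*((r + r)/(d - 4))) = -4/(3*((2*r)/(-4 + d))) = -4/(3*(2*r/(-4 + d))) = -4*(-4 + d)/(2*r)/3 = -2*(-4 + d)/(3*r))
-4370 - (-26 + (-17 + u(2, 4))*(h(-3, -2) - 16))² = -4370 - (-26 + (-17 + (75/4 + (15/4)*2))*((⅔)*(4 - 1*(-3))/(-2) - 16))² = -4370 - (-26 + (-17 + (75/4 + 15/2))*((⅔)*(-½)*(4 + 3) - 16))² = -4370 - (-26 + (-17 + 105/4)*((⅔)*(-½)*7 - 16))² = -4370 - (-26 + 37*(-7/3 - 16)/4)² = -4370 - (-26 + (37/4)*(-55/3))² = -4370 - (-26 - 2035/12)² = -4370 - (-2347/12)² = -4370 - 1*5508409/144 = -4370 - 5508409/144 = -6137689/144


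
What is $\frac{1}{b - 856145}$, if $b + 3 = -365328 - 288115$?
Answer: $- \frac{1}{1509591} \approx -6.6243 \cdot 10^{-7}$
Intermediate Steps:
$b = -653446$ ($b = -3 - 653443 = -653446$)
$\frac{1}{b - 856145} = \frac{1}{-653446 - 856145} = \frac{1}{-1509591} = - \frac{1}{1509591}$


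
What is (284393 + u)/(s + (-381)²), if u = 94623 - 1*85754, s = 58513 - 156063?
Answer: 293262/47611 ≈ 6.1595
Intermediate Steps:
s = -97550
u = 8869 (u = 94623 - 85754 = 8869)
(284393 + u)/(s + (-381)²) = (284393 + 8869)/(-97550 + (-381)²) = 293262/(-97550 + 145161) = 293262/47611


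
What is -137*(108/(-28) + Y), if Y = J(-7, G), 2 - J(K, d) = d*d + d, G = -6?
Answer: 30551/7 ≈ 4364.4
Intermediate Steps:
J(K, d) = 2 - d - d² (J(K, d) = 2 - (d*d + d) = 2 - (d² + d) = 2 - (d + d²) = 2 + (-d - d²) = 2 - d - d²)
Y = -28 (Y = 2 - 1*(-6) - 1*(-6)² = 2 + 6 - 1*36 = 2 + 6 - 36 = -28)
-137*(108/(-28) + Y) = -137*(108/(-28) - 28) = -137*(108*(-1/28) - 28) = -137*(-27/7 - 28) = -137*(-223/7) = 30551/7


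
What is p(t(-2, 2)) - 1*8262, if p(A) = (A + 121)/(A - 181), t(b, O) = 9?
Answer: -710597/86 ≈ -8262.8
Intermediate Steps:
p(A) = (121 + A)/(-181 + A)
p(t(-2, 2)) - 1*8262 = (121 + 9)/(-181 + 9) - 1*8262 = 130/(-172) - 8262 = -1/172*130 - 8262 = -65/86 - 8262 = -710597/86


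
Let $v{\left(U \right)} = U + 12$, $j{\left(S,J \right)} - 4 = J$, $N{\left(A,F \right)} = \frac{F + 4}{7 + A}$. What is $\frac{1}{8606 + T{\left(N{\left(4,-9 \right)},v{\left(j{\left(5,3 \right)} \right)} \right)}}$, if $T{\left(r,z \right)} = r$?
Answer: $\frac{11}{94661} \approx 0.0001162$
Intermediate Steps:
$N{\left(A,F \right)} = \frac{4 + F}{7 + A}$
$j{\left(S,J \right)} = 4 + J$
$v{\left(U \right)} = 12 + U$
$\frac{1}{8606 + T{\left(N{\left(4,-9 \right)},v{\left(j{\left(5,3 \right)} \right)} \right)}} = \frac{1}{8606 + \frac{4 - 9}{7 + 4}} = \frac{1}{8606 + \frac{1}{11} \left(-5\right)} = \frac{1}{8606 - \frac{5}{11}} = \frac{1}{\frac{94661}{11}} = \frac{11}{94661}$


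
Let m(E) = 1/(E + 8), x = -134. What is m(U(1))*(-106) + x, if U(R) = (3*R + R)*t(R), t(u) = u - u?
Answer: -589/4 ≈ -147.25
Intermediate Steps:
t(u) = 0
U(R) = 0 (U(R) = (3*R + R)*0 = (4*R)*0 = 0)
m(E) = 1/(8 + E)
m(U(1))*(-106) + x = -106/(8 + 0) - 134 = -106/8 - 134 = (1/8)*(-106) - 134 = -53/4 - 134 = -589/4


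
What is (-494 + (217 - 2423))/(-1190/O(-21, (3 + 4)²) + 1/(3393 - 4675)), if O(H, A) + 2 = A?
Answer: 162685800/1525627 ≈ 106.64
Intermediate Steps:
O(H, A) = -2 + A
(-494 + (217 - 2423))/(-1190/O(-21, (3 + 4)²) + 1/(3393 - 4675)) = (-494 + (217 - 2423))/(-1190/(-2 + (3 + 4)²) + 1/(3393 - 4675)) = (-494 - 2206)/(-1190/(-2 + 7²) + 1/(-1282)) = -2700/(-1190/(-2 + 49) - 1/1282) = -2700/(-1190/47 - 1/1282) = -2700/(-1525627/60254) = -2700*(-60254/1525627) = 162685800/1525627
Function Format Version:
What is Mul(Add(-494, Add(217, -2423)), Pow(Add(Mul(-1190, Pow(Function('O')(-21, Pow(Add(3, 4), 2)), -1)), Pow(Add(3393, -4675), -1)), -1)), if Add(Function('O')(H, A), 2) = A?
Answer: Rational(162685800, 1525627) ≈ 106.64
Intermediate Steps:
Function('O')(H, A) = Add(-2, A)
Mul(Add(-494, Add(217, -2423)), Pow(Add(Mul(-1190, Pow(Function('O')(-21, Pow(Add(3, 4), 2)), -1)), Pow(Add(3393, -4675), -1)), -1)) = Mul(Add(-494, Add(217, -2423)), Pow(Add(Mul(-1190, Pow(Add(-2, Pow(Add(3, 4), 2)), -1)), Pow(Add(3393, -4675), -1)), -1)) = Mul(Add(-494, -2206), Pow(Add(Mul(-1190, Pow(Add(-2, Pow(7, 2)), -1)), Pow(-1282, -1)), -1)) = Mul(-2700, Pow(Add(Mul(-1190, Pow(Add(-2, 49), -1)), Rational(-1, 1282)), -1)) = Mul(-2700, Pow(Add(Mul(-1190, Pow(47, -1)), Rational(-1, 1282)), -1)) = Mul(-2700, Pow(Add(Mul(-1190, Rational(1, 47)), Rational(-1, 1282)), -1)) = Mul(-2700, Pow(Add(Rational(-1190, 47), Rational(-1, 1282)), -1)) = Mul(-2700, Pow(Rational(-1525627, 60254), -1)) = Mul(-2700, Rational(-60254, 1525627)) = Rational(162685800, 1525627)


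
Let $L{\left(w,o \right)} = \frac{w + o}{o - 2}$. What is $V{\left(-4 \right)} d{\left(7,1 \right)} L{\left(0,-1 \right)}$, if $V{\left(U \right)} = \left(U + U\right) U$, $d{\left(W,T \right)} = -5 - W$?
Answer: $-128$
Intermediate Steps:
$V{\left(U \right)} = 2 U^{2}$ ($V{\left(U \right)} = 2 U U = 2 U^{2}$)
$L{\left(w,o \right)} = \frac{o + w}{-2 + o}$
$V{\left(-4 \right)} d{\left(7,1 \right)} L{\left(0,-1 \right)} = 2 \left(-4\right)^{2} \left(-5 - 7\right) \frac{-1 + 0}{-2 - 1} = 2 \cdot 16 \left(-5 - 7\right) \frac{1}{-3} \left(-1\right) = 32 \left(-12\right) \left(\left(- \frac{1}{3}\right) \left(-1\right)\right) = \left(-384\right) \frac{1}{3} = -128$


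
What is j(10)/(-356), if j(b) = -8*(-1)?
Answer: -2/89 ≈ -0.022472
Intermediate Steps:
j(b) = 8
j(10)/(-356) = 8/(-356) = 8*(-1/356) = -2/89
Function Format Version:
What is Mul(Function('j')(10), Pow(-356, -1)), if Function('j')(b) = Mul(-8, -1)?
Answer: Rational(-2, 89) ≈ -0.022472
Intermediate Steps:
Function('j')(b) = 8
Mul(Function('j')(10), Pow(-356, -1)) = Mul(8, Pow(-356, -1)) = Mul(8, Rational(-1, 356)) = Rational(-2, 89)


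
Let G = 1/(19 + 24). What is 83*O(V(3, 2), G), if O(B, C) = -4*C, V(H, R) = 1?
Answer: -332/43 ≈ -7.7209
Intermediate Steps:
G = 1/43 ≈ 0.023256
83*O(V(3, 2), G) = 83*(-4*1/43) = 83*(-4/43) = -332/43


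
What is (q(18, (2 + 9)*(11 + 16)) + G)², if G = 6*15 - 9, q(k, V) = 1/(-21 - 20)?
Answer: 11022400/1681 ≈ 6557.0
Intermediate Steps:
q(k, V) = -1/41 (q(k, V) = 1/(-41) = -1/41)
G = 81 (G = 90 - 9 = 81)
(q(18, (2 + 9)*(11 + 16)) + G)² = (-1/41 + 81)² = (3320/41)² = 11022400/1681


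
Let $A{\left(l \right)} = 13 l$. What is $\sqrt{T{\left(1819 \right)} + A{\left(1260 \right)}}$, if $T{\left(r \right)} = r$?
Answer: $\sqrt{18199} \approx 134.9$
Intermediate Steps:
$\sqrt{T{\left(1819 \right)} + A{\left(1260 \right)}} = \sqrt{1819 + 13 \cdot 1260} = \sqrt{1819 + 16380} = \sqrt{18199}$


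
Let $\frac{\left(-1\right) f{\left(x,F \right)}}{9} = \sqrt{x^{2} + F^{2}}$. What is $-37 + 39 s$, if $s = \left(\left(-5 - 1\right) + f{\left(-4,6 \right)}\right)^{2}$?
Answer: $165635 + 8424 \sqrt{13} \approx 1.9601 \cdot 10^{5}$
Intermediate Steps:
$f{\left(x,F \right)} = - 9 \sqrt{F^{2} + x^{2}}$ ($f{\left(x,F \right)} = - 9 \sqrt{x^{2} + F^{2}} = - 9 \sqrt{F^{2} + x^{2}}$)
$s = \left(-6 - 18 \sqrt{13}\right)^{2}$ ($s = \left(\left(-5 - 1\right) - 9 \sqrt{6^{2} + \left(-4\right)^{2}}\right)^{2} = \left(-6 - 9 \sqrt{36 + 16}\right)^{2} = \left(-6 - 9 \sqrt{52}\right)^{2} = \left(-6 - 9 \cdot 2 \sqrt{13}\right)^{2} = \left(-6 - 18 \sqrt{13}\right)^{2} \approx 5026.8$)
$-37 + 39 s = -37 + 39 \left(4248 + 216 \sqrt{13}\right) = -37 + \left(165672 + 8424 \sqrt{13}\right) = 165635 + 8424 \sqrt{13}$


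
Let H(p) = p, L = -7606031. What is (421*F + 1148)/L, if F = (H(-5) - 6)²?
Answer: -52089/7606031 ≈ -0.0068484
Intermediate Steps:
F = 121 (F = (-5 - 6)² = (-11)² = 121)
(421*F + 1148)/L = (421*121 + 1148)/(-7606031) = (50941 + 1148)*(-1/7606031) = 52089*(-1/7606031) = -52089/7606031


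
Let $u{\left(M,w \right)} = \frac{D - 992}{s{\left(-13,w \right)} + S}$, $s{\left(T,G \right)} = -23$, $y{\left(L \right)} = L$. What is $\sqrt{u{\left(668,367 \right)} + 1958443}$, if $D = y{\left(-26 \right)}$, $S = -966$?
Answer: $\frac{\sqrt{1915595232405}}{989} \approx 1399.4$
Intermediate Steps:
$D = -26$
$u{\left(M,w \right)} = \frac{1018}{989}$ ($u{\left(M,w \right)} = \frac{-26 - 992}{-23 - 966} = - \frac{1018}{-989} = \left(-1018\right) \left(- \frac{1}{989}\right) = \frac{1018}{989}$)
$\sqrt{u{\left(668,367 \right)} + 1958443} = \sqrt{\frac{1018}{989} + 1958443} = \sqrt{\frac{1936901145}{989}} = \frac{\sqrt{1915595232405}}{989}$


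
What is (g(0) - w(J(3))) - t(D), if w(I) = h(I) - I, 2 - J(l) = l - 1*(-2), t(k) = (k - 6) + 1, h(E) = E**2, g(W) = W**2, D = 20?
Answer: -27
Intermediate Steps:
t(k) = -5 + k (t(k) = (-6 + k) + 1 = -5 + k)
J(l) = -l (J(l) = 2 - (l - 1*(-2)) = 2 - (l + 2) = 2 - (2 + l) = 2 + (-2 - l) = -l)
w(I) = I**2 - I
(g(0) - w(J(3))) - t(D) = (0**2 - (-1*3)*(-1 - 1*3)) - (-5 + 20) = (0 - (-3)*(-1 - 3)) - 1*15 = (0 - (-3)*(-4)) - 15 = (0 - 1*12) - 15 = (0 - 12) - 15 = -12 - 15 = -27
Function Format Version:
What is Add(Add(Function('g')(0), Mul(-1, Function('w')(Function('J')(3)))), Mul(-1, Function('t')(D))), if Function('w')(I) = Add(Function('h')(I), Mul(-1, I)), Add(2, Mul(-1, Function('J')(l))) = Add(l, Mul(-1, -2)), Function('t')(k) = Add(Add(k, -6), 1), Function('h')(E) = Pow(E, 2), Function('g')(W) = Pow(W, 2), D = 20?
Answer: -27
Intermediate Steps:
Function('t')(k) = Add(-5, k) (Function('t')(k) = Add(Add(-6, k), 1) = Add(-5, k))
Function('J')(l) = Mul(-1, l) (Function('J')(l) = Add(2, Mul(-1, Add(l, Mul(-1, -2)))) = Add(2, Mul(-1, Add(l, 2))) = Add(2, Mul(-1, Add(2, l))) = Add(2, Add(-2, Mul(-1, l))) = Mul(-1, l))
Function('w')(I) = Add(Pow(I, 2), Mul(-1, I))
Add(Add(Function('g')(0), Mul(-1, Function('w')(Function('J')(3)))), Mul(-1, Function('t')(D))) = Add(Add(Pow(0, 2), Mul(-1, Mul(Mul(-1, 3), Add(-1, Mul(-1, 3))))), Mul(-1, Add(-5, 20))) = Add(Add(0, Mul(-1, Mul(-3, Add(-1, -3)))), Mul(-1, 15)) = Add(Add(0, Mul(-1, Mul(-3, -4))), -15) = Add(Add(0, Mul(-1, 12)), -15) = Add(Add(0, -12), -15) = Add(-12, -15) = -27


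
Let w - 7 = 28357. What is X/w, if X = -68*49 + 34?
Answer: -1649/14182 ≈ -0.11627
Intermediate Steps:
w = 28364 (w = 7 + 28357 = 28364)
X = -3298 (X = -3332 + 34 = -3298)
X/w = -3298/28364 = -3298*1/28364 = -1649/14182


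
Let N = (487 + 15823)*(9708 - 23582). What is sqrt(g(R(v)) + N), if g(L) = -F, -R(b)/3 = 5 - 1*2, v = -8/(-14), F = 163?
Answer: I*sqrt(226285103) ≈ 15043.0*I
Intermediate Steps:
N = -226284940 (N = 16310*(-13874) = -226284940)
v = 4/7 (v = -8*(-1/14) = 4/7 ≈ 0.57143)
R(b) = -9 (R(b) = -3*(5 - 1*2) = -3*(5 - 2) = -3*3 = -9)
g(L) = -163 (g(L) = -1*163 = -163)
sqrt(g(R(v)) + N) = sqrt(-163 - 226284940) = sqrt(-226285103) = I*sqrt(226285103)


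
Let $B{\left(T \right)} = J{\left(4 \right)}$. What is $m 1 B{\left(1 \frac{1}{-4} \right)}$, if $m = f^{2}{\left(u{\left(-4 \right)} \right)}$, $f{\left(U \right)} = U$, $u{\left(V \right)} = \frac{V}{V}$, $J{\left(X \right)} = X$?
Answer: $4$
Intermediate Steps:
$u{\left(V \right)} = 1$
$B{\left(T \right)} = 4$
$m = 1$ ($m = 1^{2} = 1$)
$m 1 B{\left(1 \frac{1}{-4} \right)} = 1 \cdot 1 \cdot 4 = 1 \cdot 4 = 4$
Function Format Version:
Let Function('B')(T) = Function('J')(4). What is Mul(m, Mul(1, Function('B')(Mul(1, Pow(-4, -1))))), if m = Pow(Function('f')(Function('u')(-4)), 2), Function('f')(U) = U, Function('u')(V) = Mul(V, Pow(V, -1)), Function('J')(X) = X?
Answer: 4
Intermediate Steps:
Function('u')(V) = 1
Function('B')(T) = 4
m = 1 (m = Pow(1, 2) = 1)
Mul(m, Mul(1, Function('B')(Mul(1, Pow(-4, -1))))) = Mul(1, Mul(1, 4)) = Mul(1, 4) = 4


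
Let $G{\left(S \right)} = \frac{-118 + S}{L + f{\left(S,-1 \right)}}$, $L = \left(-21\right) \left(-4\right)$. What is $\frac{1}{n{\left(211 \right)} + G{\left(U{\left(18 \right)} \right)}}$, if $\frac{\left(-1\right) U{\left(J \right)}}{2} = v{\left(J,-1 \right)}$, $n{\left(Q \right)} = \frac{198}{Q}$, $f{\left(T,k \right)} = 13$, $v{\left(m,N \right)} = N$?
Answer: $- \frac{20467}{5270} \approx -3.8837$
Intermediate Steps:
$L = 84$
$U{\left(J \right)} = 2$ ($U{\left(J \right)} = \left(-2\right) \left(-1\right) = 2$)
$G{\left(S \right)} = - \frac{118}{97} + \frac{S}{97}$ ($G{\left(S \right)} = \frac{-118 + S}{84 + 13} = \frac{-118 + S}{97} = \left(-118 + S\right) \frac{1}{97} = - \frac{118}{97} + \frac{S}{97}$)
$\frac{1}{n{\left(211 \right)} + G{\left(U{\left(18 \right)} \right)}} = \frac{1}{\frac{198}{211} + \left(- \frac{118}{97} + \frac{1}{97} \cdot 2\right)} = \frac{1}{198 \cdot \frac{1}{211} + \left(- \frac{118}{97} + \frac{2}{97}\right)} = \frac{1}{\frac{198}{211} - \frac{116}{97}} = \frac{1}{- \frac{5270}{20467}} = - \frac{20467}{5270}$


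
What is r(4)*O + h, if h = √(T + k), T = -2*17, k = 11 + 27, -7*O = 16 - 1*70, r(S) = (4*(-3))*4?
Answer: -2578/7 ≈ -368.29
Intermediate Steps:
r(S) = -48 (r(S) = -12*4 = -48)
O = 54/7 (O = -(16 - 1*70)/7 = -(16 - 70)/7 = -⅐*(-54) = 54/7 ≈ 7.7143)
k = 38
T = -34
h = 2 (h = √(-34 + 38) = √4 = 2)
r(4)*O + h = -48*54/7 + 2 = -2592/7 + 2 = -2578/7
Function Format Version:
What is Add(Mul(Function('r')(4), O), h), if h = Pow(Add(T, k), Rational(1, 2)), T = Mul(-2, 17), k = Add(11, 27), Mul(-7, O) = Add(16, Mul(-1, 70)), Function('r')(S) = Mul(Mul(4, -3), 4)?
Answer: Rational(-2578, 7) ≈ -368.29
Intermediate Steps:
Function('r')(S) = -48 (Function('r')(S) = Mul(-12, 4) = -48)
O = Rational(54, 7) (O = Mul(Rational(-1, 7), Add(16, Mul(-1, 70))) = Mul(Rational(-1, 7), Add(16, -70)) = Mul(Rational(-1, 7), -54) = Rational(54, 7) ≈ 7.7143)
k = 38
T = -34
h = 2 (h = Pow(Add(-34, 38), Rational(1, 2)) = Pow(4, Rational(1, 2)) = 2)
Add(Mul(Function('r')(4), O), h) = Add(Mul(-48, Rational(54, 7)), 2) = Add(Rational(-2592, 7), 2) = Rational(-2578, 7)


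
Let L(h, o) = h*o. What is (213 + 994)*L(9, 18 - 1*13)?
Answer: 54315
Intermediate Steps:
(213 + 994)*L(9, 18 - 1*13) = (213 + 994)*(9*(18 - 1*13)) = 1207*(9*(18 - 13)) = 1207*(9*5) = 1207*45 = 54315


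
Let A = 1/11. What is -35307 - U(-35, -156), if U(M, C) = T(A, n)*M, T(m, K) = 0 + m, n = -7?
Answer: -388342/11 ≈ -35304.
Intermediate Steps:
A = 1/11 ≈ 0.090909
T(m, K) = m
U(M, C) = M/11
-35307 - U(-35, -156) = -35307 - (-35)/11 = -35307 - 1*(-35/11) = -35307 + 35/11 = -388342/11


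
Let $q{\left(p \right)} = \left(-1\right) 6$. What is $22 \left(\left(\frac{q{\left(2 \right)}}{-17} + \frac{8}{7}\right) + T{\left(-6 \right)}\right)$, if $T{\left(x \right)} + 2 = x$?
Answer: $- \frac{17028}{119} \approx -143.09$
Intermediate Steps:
$q{\left(p \right)} = -6$
$T{\left(x \right)} = -2 + x$
$22 \left(\left(\frac{q{\left(2 \right)}}{-17} + \frac{8}{7}\right) + T{\left(-6 \right)}\right) = 22 \left(\left(- \frac{6}{-17} + \frac{8}{7}\right) - 8\right) = 22 \left(\left(\left(-6\right) \left(- \frac{1}{17}\right) + 8 \cdot \frac{1}{7}\right) - 8\right) = 22 \left(\left(\frac{6}{17} + \frac{8}{7}\right) - 8\right) = 22 \left(\frac{178}{119} - 8\right) = 22 \left(- \frac{774}{119}\right) = - \frac{17028}{119}$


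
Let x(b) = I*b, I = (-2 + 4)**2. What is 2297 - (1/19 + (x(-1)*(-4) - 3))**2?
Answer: 767713/361 ≈ 2126.6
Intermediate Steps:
I = 4 (I = 2**2 = 4)
x(b) = 4*b
2297 - (1/19 + (x(-1)*(-4) - 3))**2 = 2297 - (1/19 + ((4*(-1))*(-4) - 3))**2 = 2297 - (1/19 + (-4*(-4) - 3))**2 = 2297 - (1/19 + (16 - 3))**2 = 2297 - (1/19 + 13)**2 = 2297 - (248/19)**2 = 2297 - 1*61504/361 = 2297 - 61504/361 = 767713/361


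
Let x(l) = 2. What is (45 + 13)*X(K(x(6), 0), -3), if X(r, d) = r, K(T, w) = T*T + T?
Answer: 348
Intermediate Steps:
K(T, w) = T + T² (K(T, w) = T² + T = T + T²)
(45 + 13)*X(K(x(6), 0), -3) = (45 + 13)*(2*(1 + 2)) = 58*(2*3) = 58*6 = 348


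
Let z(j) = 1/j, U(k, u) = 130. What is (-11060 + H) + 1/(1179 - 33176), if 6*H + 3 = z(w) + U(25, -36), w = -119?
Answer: -18013689395/1631847 ≈ -11039.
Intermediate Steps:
H = 7556/357 (H = -½ + (1/(-119) + 130)/6 = -½ + (-1/119 + 130)/6 = -½ + (⅙)*(15469/119) = -½ + 15469/714 = 7556/357 ≈ 21.165)
(-11060 + H) + 1/(1179 - 33176) = (-11060 + 7556/357) + 1/(1179 - 33176) = -3940864/357 + 1/(-31997) = -3940864/357 - 1/31997 = -18013689395/1631847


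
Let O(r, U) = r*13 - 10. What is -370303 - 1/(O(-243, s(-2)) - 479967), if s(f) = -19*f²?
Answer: -178906710207/483136 ≈ -3.7030e+5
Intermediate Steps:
O(r, U) = -10 + 13*r (O(r, U) = 13*r - 10 = -10 + 13*r)
-370303 - 1/(O(-243, s(-2)) - 479967) = -370303 - 1/((-10 + 13*(-243)) - 479967) = -370303 - 1/((-10 - 3159) - 479967) = -370303 - 1/(-3169 - 479967) = -370303 - 1/(-483136) = -370303 - 1*(-1/483136) = -370303 + 1/483136 = -178906710207/483136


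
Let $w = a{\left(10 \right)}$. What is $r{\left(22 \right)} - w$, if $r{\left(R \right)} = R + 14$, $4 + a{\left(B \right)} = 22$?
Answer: $18$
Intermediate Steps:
$a{\left(B \right)} = 18$ ($a{\left(B \right)} = -4 + 22 = 18$)
$r{\left(R \right)} = 14 + R$
$w = 18$
$r{\left(22 \right)} - w = \left(14 + 22\right) - 18 = 36 - 18 = 18$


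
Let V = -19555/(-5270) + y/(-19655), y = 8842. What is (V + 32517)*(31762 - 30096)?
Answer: 33011385971823/609305 ≈ 5.4179e+7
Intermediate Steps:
V = 67551237/20716370 (V = -19555/(-5270) + 8842/(-19655) = -19555*(-1/5270) + 8842*(-1/19655) = 3911/1054 - 8842/19655 = 67551237/20716370 ≈ 3.2608)
(V + 32517)*(31762 - 30096) = (67551237/20716370 + 32517)*(31762 - 30096) = (673701754527/20716370)*1666 = 33011385971823/609305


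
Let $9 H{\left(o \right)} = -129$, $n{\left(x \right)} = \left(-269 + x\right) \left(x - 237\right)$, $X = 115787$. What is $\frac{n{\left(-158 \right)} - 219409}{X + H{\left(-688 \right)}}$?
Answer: $- \frac{76116}{173659} \approx -0.43831$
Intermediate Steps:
$n{\left(x \right)} = \left(-269 + x\right) \left(-237 + x\right)$
$H{\left(o \right)} = - \frac{43}{3}$ ($H{\left(o \right)} = \frac{1}{9} \left(-129\right) = - \frac{43}{3}$)
$\frac{n{\left(-158 \right)} - 219409}{X + H{\left(-688 \right)}} = \frac{\left(63753 + \left(-158\right)^{2} - -79948\right) - 219409}{115787 - \frac{43}{3}} = \frac{\left(63753 + 24964 + 79948\right) - 219409}{\frac{347318}{3}} = \left(168665 - 219409\right) \frac{3}{347318} = \left(-50744\right) \frac{3}{347318} = - \frac{76116}{173659}$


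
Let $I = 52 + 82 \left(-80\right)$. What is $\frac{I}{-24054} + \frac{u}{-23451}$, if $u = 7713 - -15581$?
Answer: $- \frac{67949128}{94015059} \approx -0.72275$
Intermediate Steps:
$u = 23294$ ($u = 7713 + 15581 = 23294$)
$I = -6508$ ($I = 52 - 6560 = -6508$)
$\frac{I}{-24054} + \frac{u}{-23451} = - \frac{6508}{-24054} + \frac{23294}{-23451} = \left(-6508\right) \left(- \frac{1}{24054}\right) + 23294 \left(- \frac{1}{23451}\right) = \frac{3254}{12027} - \frac{23294}{23451} = - \frac{67949128}{94015059}$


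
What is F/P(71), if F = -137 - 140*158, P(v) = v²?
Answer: -22257/5041 ≈ -4.4152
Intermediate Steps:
F = -22257 (F = -137 - 22120 = -22257)
F/P(71) = -22257/(71²) = -22257/5041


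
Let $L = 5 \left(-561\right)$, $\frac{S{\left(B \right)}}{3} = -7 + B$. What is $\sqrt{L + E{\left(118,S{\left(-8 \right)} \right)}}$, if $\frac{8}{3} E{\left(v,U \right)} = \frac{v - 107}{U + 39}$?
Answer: $\frac{11 i \sqrt{371}}{4} \approx 52.969 i$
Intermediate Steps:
$S{\left(B \right)} = -21 + 3 B$ ($S{\left(B \right)} = 3 \left(-7 + B\right) = -21 + 3 B$)
$E{\left(v,U \right)} = \frac{3 \left(-107 + v\right)}{8 \left(39 + U\right)}$ ($E{\left(v,U \right)} = \frac{3 \frac{v - 107}{U + 39}}{8} = \frac{3 \frac{-107 + v}{39 + U}}{8} = \frac{3 \left(-107 + v\right)}{8 \left(39 + U\right)}$)
$L = -2805$
$\sqrt{L + E{\left(118,S{\left(-8 \right)} \right)}} = \sqrt{-2805 + \frac{3 \left(-107 + 118\right)}{8 \left(39 + \left(-21 + 3 \left(-8\right)\right)\right)}} = \sqrt{-2805 + \frac{3}{8} \frac{1}{39 - 45} \cdot 11} = \sqrt{-2805 + \frac{3}{8} \frac{1}{-6} \cdot 11} = \sqrt{-2805 + \frac{3}{8} \left(- \frac{1}{6}\right) 11} = \sqrt{-2805 - \frac{11}{16}} = \sqrt{- \frac{44891}{16}} = \frac{11 i \sqrt{371}}{4}$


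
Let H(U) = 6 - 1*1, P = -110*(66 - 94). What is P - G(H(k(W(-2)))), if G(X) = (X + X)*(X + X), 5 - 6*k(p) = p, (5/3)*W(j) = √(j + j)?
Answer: 2980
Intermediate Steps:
W(j) = 3*√2*√j/5 (W(j) = 3*√(j + j)/5 = 3*√(2*j)/5 = 3*(√2*√j)/5 = 3*√2*√j/5)
k(p) = ⅚ - p/6
P = 3080 (P = -110*(-28) = 3080)
H(U) = 5 (H(U) = 6 - 1 = 5)
G(X) = 4*X² (G(X) = (2*X)*(2*X) = 4*X²)
P - G(H(k(W(-2)))) = 3080 - 4*5² = 3080 - 4*25 = 3080 - 1*100 = 3080 - 100 = 2980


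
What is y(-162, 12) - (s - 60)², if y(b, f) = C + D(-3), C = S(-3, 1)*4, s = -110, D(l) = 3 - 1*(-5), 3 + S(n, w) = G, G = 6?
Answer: -28880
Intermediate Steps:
S(n, w) = 3 (S(n, w) = -3 + 6 = 3)
D(l) = 8 (D(l) = 3 + 5 = 8)
C = 12 (C = 3*4 = 12)
y(b, f) = 20 (y(b, f) = 12 + 8 = 20)
y(-162, 12) - (s - 60)² = 20 - (-110 - 60)² = 20 - 1*(-170)² = 20 - 1*28900 = 20 - 28900 = -28880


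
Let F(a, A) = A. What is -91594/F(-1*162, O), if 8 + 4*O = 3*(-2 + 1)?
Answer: 366376/11 ≈ 33307.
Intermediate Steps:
O = -11/4 (O = -2 + (3*(-2 + 1))/4 = -2 + (3*(-1))/4 = -2 + (1/4)*(-3) = -2 - 3/4 = -11/4 ≈ -2.7500)
-91594/F(-1*162, O) = -91594/(-11/4) = -91594*(-4/11) = 366376/11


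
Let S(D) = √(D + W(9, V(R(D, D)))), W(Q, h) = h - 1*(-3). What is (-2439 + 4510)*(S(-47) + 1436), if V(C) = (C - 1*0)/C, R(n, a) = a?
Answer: 2973956 + 2071*I*√43 ≈ 2.974e+6 + 13580.0*I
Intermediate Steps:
V(C) = 1 (V(C) = (C + 0)/C = C/C = 1)
W(Q, h) = 3 + h (W(Q, h) = h + 3 = 3 + h)
S(D) = √(4 + D) (S(D) = √(D + (3 + 1)) = √(D + 4) = √(4 + D))
(-2439 + 4510)*(S(-47) + 1436) = (-2439 + 4510)*(√(4 - 47) + 1436) = 2071*(√(-43) + 1436) = 2071*(I*√43 + 1436) = 2071*(1436 + I*√43) = 2973956 + 2071*I*√43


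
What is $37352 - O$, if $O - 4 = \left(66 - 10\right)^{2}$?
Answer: $34212$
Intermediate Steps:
$O = 3140$ ($O = 4 + \left(66 - 10\right)^{2} = 4 + 56^{2} = 4 + 3136 = 3140$)
$37352 - O = 37352 - 3140 = 34212$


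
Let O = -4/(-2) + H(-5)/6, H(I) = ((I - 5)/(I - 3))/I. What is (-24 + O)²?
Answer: 279841/576 ≈ 485.83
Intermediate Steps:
H(I) = (-5 + I)/(I*(-3 + I)) (H(I) = ((-5 + I)/(-3 + I))/I = (-5 + I)/(I*(-3 + I)))
O = 47/24 (O = -4/(-2) + ((-5 - 5)/((-5)*(-3 - 5)))/6 = -4*(-½) - ⅕*(-10)/(-8)*(⅙) = 2 - ⅕*(-⅛)*(-10)*(⅙) = 2 - ¼*⅙ = 2 - 1/24 = 47/24 ≈ 1.9583)
(-24 + O)² = (-24 + 47/24)² = (-529/24)² = 279841/576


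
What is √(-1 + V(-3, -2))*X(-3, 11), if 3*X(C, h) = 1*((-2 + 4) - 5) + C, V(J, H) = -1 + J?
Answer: -2*I*√5 ≈ -4.4721*I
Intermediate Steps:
X(C, h) = -1 + C/3 (X(C, h) = (1*((-2 + 4) - 5) + C)/3 = (1*(2 - 5) + C)/3 = (1*(-3) + C)/3 = (-3 + C)/3 = -1 + C/3)
√(-1 + V(-3, -2))*X(-3, 11) = √(-1 + (-1 - 3))*(-1 + (⅓)*(-3)) = √(-1 - 4)*(-1 - 1) = √(-5)*(-2) = (I*√5)*(-2) = -2*I*√5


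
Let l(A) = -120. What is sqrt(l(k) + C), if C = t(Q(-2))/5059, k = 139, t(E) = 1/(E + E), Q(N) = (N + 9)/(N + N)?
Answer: I*sqrt(150489739106)/35413 ≈ 10.954*I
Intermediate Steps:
Q(N) = (9 + N)/(2*N) (Q(N) = (9 + N)/((2*N)) = (9 + N)*(1/(2*N)) = (9 + N)/(2*N))
t(E) = 1/(2*E)
C = -2/35413 (C = (1/(2*(((1/2)*(9 - 2)/(-2)))))/5059 = (1/(2*(((1/2)*(-1/2)*7))))*(1/5059) = (1/(2*(-7/4)))*(1/5059) = ((1/2)*(-4/7))*(1/5059) = -2/7*1/5059 = -2/35413 ≈ -5.6476e-5)
sqrt(l(k) + C) = sqrt(-120 - 2/35413) = sqrt(-4249562/35413) = I*sqrt(150489739106)/35413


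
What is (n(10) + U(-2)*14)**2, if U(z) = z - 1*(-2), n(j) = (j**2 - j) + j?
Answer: 10000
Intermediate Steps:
n(j) = j**2
U(z) = 2 + z (U(z) = z + 2 = 2 + z)
(n(10) + U(-2)*14)**2 = (10**2 + (2 - 2)*14)**2 = (100 + 0*14)**2 = (100 + 0)**2 = 100**2 = 10000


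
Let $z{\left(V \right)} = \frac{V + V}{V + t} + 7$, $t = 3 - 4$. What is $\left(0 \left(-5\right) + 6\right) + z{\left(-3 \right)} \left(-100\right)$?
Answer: $-844$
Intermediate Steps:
$t = -1$
$z{\left(V \right)} = 7 + \frac{2 V}{-1 + V}$ ($z{\left(V \right)} = \frac{V + V}{V - 1} + 7 = \frac{2 V}{-1 + V} + 7 = 7 + \frac{2 V}{-1 + V}$)
$\left(0 \left(-5\right) + 6\right) + z{\left(-3 \right)} \left(-100\right) = \left(0 \left(-5\right) + 6\right) + \frac{-7 + 9 \left(-3\right)}{-1 - 3} \left(-100\right) = \left(0 + 6\right) + \frac{-7 - 27}{-4} \left(-100\right) = 6 + \left(- \frac{1}{4}\right) \left(-34\right) \left(-100\right) = 6 + \frac{17}{2} \left(-100\right) = 6 - 850 = -844$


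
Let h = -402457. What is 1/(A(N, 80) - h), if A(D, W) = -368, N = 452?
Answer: 1/402089 ≈ 2.4870e-6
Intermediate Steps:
1/(A(N, 80) - h) = 1/(-368 - 1*(-402457)) = 1/(-368 + 402457) = 1/402089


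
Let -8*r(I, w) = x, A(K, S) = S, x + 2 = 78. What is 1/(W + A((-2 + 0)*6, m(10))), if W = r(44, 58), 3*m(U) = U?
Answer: -6/37 ≈ -0.16216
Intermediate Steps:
m(U) = U/3
x = 76 (x = -2 + 78 = 76)
r(I, w) = -19/2 (r(I, w) = -⅛*76 = -19/2)
W = -19/2 ≈ -9.5000
1/(W + A((-2 + 0)*6, m(10))) = 1/(-19/2 + (⅓)*10) = 1/(-19/2 + 10/3) = 1/(-37/6) = -6/37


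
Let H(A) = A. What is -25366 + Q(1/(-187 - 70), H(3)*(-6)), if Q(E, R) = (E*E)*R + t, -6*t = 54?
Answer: -1675993393/66049 ≈ -25375.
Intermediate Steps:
t = -9 (t = -⅙*54 = -9)
Q(E, R) = -9 + R*E² (Q(E, R) = (E*E)*R - 9 = E²*R - 9 = R*E² - 9 = -9 + R*E²)
-25366 + Q(1/(-187 - 70), H(3)*(-6)) = -25366 + (-9 + (3*(-6))*(1/(-187 - 70))²) = -25366 + (-9 - 18*(1/(-257))²) = -25366 + (-9 - 18*(-1/257)²) = -25366 + (-9 - 18*1/66049) = -25366 + (-9 - 18/66049) = -25366 - 594459/66049 = -1675993393/66049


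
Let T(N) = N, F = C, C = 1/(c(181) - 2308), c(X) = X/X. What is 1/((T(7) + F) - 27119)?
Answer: -2307/62547385 ≈ -3.6884e-5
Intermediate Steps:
c(X) = 1
C = -1/2307 (C = 1/(1 - 2308) = 1/(-2307) = -1/2307 ≈ -0.00043346)
F = -1/2307 ≈ -0.00043346
1/((T(7) + F) - 27119) = 1/((7 - 1/2307) - 27119) = 1/(16148/2307 - 27119) = 1/(-62547385/2307) = -2307/62547385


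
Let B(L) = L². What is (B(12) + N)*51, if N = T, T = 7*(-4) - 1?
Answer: 5865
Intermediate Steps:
T = -29 (T = -28 - 1 = -29)
N = -29
(B(12) + N)*51 = (12² - 29)*51 = (144 - 29)*51 = 115*51 = 5865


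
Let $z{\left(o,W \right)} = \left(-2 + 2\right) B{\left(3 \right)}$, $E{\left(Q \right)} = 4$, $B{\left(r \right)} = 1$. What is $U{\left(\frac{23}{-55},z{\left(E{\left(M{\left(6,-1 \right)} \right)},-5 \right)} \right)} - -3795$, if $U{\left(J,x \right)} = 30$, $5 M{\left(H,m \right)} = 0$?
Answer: $3825$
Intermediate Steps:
$M{\left(H,m \right)} = 0$ ($M{\left(H,m \right)} = \frac{1}{5} \cdot 0 = 0$)
$z{\left(o,W \right)} = 0$ ($z{\left(o,W \right)} = \left(-2 + 2\right) 1 = 0 \cdot 1 = 0$)
$U{\left(\frac{23}{-55},z{\left(E{\left(M{\left(6,-1 \right)} \right)},-5 \right)} \right)} - -3795 = 30 - -3795 = 30 + 3795 = 3825$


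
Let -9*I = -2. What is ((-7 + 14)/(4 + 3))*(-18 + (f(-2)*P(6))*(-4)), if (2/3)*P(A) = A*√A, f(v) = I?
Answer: -18 - 8*√6 ≈ -37.596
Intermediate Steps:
I = 2/9 (I = -⅑*(-2) = 2/9 ≈ 0.22222)
f(v) = 2/9
P(A) = 3*A^(3/2)/2 (P(A) = 3*(A*√A)/2 = 3*A^(3/2)/2)
((-7 + 14)/(4 + 3))*(-18 + (f(-2)*P(6))*(-4)) = ((-7 + 14)/(4 + 3))*(-18 + (2*(3*6^(3/2)/2)/9)*(-4)) = (7/7)*(-18 + (2*(3*(6*√6)/2)/9)*(-4)) = (7*(⅐))*(-18 + (2*(9*√6)/9)*(-4)) = 1*(-18 + (2*√6)*(-4)) = 1*(-18 - 8*√6) = -18 - 8*√6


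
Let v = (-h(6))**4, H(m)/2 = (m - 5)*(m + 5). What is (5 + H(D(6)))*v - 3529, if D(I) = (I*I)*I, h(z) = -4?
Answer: 23872823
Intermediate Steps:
D(I) = I**3 (D(I) = I**2*I = I**3)
H(m) = 2*(-5 + m)*(5 + m) (H(m) = 2*((m - 5)*(m + 5)) = 2*((-5 + m)*(5 + m)) = 2*(-5 + m)*(5 + m))
v = 256 (v = (-1*(-4))**4 = 4**4 = 256)
(5 + H(D(6)))*v - 3529 = (5 + (-50 + 2*(6**3)**2))*256 - 3529 = (5 + (-50 + 2*216**2))*256 - 3529 = (5 + (-50 + 2*46656))*256 - 3529 = (5 + (-50 + 93312))*256 - 3529 = (5 + 93262)*256 - 3529 = 93267*256 - 3529 = 23876352 - 3529 = 23872823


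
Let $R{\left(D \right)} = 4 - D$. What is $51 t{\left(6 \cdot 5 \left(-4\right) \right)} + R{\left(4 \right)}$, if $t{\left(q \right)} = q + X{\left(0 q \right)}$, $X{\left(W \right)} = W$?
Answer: $-6120$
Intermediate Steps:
$t{\left(q \right)} = q$ ($t{\left(q \right)} = q + 0 q = q + 0 = q$)
$51 t{\left(6 \cdot 5 \left(-4\right) \right)} + R{\left(4 \right)} = 51 \cdot 6 \cdot 5 \left(-4\right) + \left(4 - 4\right) = 51 \cdot 30 \left(-4\right) + \left(4 - 4\right) = 51 \left(-120\right) + 0 = -6120 + 0 = -6120$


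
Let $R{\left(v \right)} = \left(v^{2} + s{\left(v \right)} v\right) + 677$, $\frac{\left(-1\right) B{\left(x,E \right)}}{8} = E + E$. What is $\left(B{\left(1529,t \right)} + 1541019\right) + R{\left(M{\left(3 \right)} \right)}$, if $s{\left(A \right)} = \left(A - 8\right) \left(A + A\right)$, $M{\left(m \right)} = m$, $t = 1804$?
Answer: $1512751$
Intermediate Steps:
$B{\left(x,E \right)} = - 16 E$ ($B{\left(x,E \right)} = - 8 \left(E + E\right) = - 8 \cdot 2 E = - 16 E$)
$s{\left(A \right)} = 2 A \left(-8 + A\right)$ ($s{\left(A \right)} = \left(-8 + A\right) 2 A = 2 A \left(-8 + A\right)$)
$R{\left(v \right)} = 677 + v^{2} + 2 v^{2} \left(-8 + v\right)$ ($R{\left(v \right)} = \left(v^{2} + 2 v \left(-8 + v\right) v\right) + 677 = \left(v^{2} + 2 v^{2} \left(-8 + v\right)\right) + 677 = 677 + v^{2} + 2 v^{2} \left(-8 + v\right)$)
$\left(B{\left(1529,t \right)} + 1541019\right) + R{\left(M{\left(3 \right)} \right)} = \left(\left(-16\right) 1804 + 1541019\right) + \left(677 - 15 \cdot 3^{2} + 2 \cdot 3^{3}\right) = \left(-28864 + 1541019\right) + \left(677 - 135 + 2 \cdot 27\right) = 1512155 + \left(677 - 135 + 54\right) = 1512155 + 596 = 1512751$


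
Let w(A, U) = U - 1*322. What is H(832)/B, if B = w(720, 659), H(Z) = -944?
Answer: -944/337 ≈ -2.8012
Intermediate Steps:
w(A, U) = -322 + U (w(A, U) = U - 322 = -322 + U)
B = 337 (B = -322 + 659 = 337)
H(832)/B = -944/337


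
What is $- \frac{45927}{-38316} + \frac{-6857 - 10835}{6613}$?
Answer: $- \frac{124723807}{84461236} \approx -1.4767$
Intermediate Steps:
$- \frac{45927}{-38316} + \frac{-6857 - 10835}{6613} = \left(-45927\right) \left(- \frac{1}{38316}\right) + \left(-6857 - 10835\right) \frac{1}{6613} = \frac{15309}{12772} - \frac{17692}{6613} = - \frac{124723807}{84461236}$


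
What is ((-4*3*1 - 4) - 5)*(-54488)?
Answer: 1144248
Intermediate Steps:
((-4*3*1 - 4) - 5)*(-54488) = ((-12*1 - 4) - 5)*(-54488) = ((-12 - 4) - 5)*(-54488) = (-16 - 5)*(-54488) = -21*(-54488) = 1144248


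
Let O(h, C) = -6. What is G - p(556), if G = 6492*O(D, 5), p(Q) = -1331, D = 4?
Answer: -37621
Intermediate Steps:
G = -38952 (G = 6492*(-6) = -38952)
G - p(556) = -38952 - 1*(-1331) = -38952 + 1331 = -37621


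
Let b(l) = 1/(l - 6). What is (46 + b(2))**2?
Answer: 33489/16 ≈ 2093.1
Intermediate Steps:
b(l) = 1/(-6 + l)
(46 + b(2))**2 = (46 + 1/(-6 + 2))**2 = (46 + 1/(-4))**2 = (46 - 1/4)**2 = (183/4)**2 = 33489/16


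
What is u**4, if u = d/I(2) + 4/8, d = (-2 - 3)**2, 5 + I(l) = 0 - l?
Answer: 3418801/38416 ≈ 88.994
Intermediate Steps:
I(l) = -5 - l (I(l) = -5 + (0 - l) = -5 - l)
d = 25 (d = (-5)**2 = 25)
u = -43/14 (u = 25/(-5 - 1*2) + 4/8 = 25/(-5 - 2) + 4*(1/8) = 25/(-7) + 1/2 = 25*(-1/7) + 1/2 = -25/7 + 1/2 = -43/14 ≈ -3.0714)
u**4 = (-43/14)**4 = 3418801/38416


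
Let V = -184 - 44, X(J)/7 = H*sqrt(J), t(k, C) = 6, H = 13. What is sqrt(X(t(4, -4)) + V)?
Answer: sqrt(-228 + 91*sqrt(6)) ≈ 2.2575*I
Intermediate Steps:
X(J) = 91*sqrt(J) (X(J) = 7*(13*sqrt(J)) = 91*sqrt(J))
V = -228
sqrt(X(t(4, -4)) + V) = sqrt(91*sqrt(6) - 228) = sqrt(-228 + 91*sqrt(6))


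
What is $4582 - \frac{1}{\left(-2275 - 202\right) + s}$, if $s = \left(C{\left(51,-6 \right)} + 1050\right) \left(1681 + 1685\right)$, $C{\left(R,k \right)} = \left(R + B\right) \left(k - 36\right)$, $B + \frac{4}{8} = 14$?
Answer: $\frac{25598126523}{5586671} \approx 4582.0$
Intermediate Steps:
$B = \frac{27}{2}$ ($B = - \frac{1}{2} + 14 = \frac{27}{2} \approx 13.5$)
$C{\left(R,k \right)} = \left(-36 + k\right) \left(\frac{27}{2} + R\right)$ ($C{\left(R,k \right)} = \left(R + \frac{27}{2}\right) \left(k - 36\right) = \left(\frac{27}{2} + R\right) \left(-36 + k\right) = \left(-36 + k\right) \left(\frac{27}{2} + R\right)$)
$s = -5584194$ ($s = \left(\left(-486 - 1836 + \frac{27}{2} \left(-6\right) + 51 \left(-6\right)\right) + 1050\right) \left(1681 + 1685\right) = \left(\left(-486 - 1836 - 81 - 306\right) + 1050\right) 3366 = \left(-2709 + 1050\right) 3366 = \left(-1659\right) 3366 = -5584194$)
$4582 - \frac{1}{\left(-2275 - 202\right) + s} = 4582 - \frac{1}{\left(-2275 - 202\right) - 5584194} = 4582 - \frac{1}{-2477 - 5584194} = 4582 - \frac{1}{-5586671} = 4582 - - \frac{1}{5586671} = 4582 + \frac{1}{5586671} = \frac{25598126523}{5586671}$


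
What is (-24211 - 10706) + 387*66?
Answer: -9375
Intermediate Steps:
(-24211 - 10706) + 387*66 = -34917 + 25542 = -9375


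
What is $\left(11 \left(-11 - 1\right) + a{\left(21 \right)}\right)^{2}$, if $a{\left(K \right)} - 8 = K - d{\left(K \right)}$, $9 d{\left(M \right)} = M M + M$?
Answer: $\frac{214369}{9} \approx 23819.0$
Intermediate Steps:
$d{\left(M \right)} = \frac{M}{9} + \frac{M^{2}}{9}$ ($d{\left(M \right)} = \frac{M M + M}{9} = \frac{M^{2} + M}{9} = \frac{M + M^{2}}{9} = \frac{M}{9} + \frac{M^{2}}{9}$)
$a{\left(K \right)} = 8 + K - \frac{K \left(1 + K\right)}{9}$ ($a{\left(K \right)} = 8 + \left(K - \frac{K \left(1 + K\right)}{9}\right) = 8 - \left(- K + \frac{K \left(1 + K\right)}{9}\right) = 8 + K - \frac{K \left(1 + K\right)}{9}$)
$\left(11 \left(-11 - 1\right) + a{\left(21 \right)}\right)^{2} = \left(11 \left(-11 - 1\right) + \left(8 - \frac{21^{2}}{9} + \frac{8}{9} \cdot 21\right)\right)^{2} = \left(11 \left(-12\right) + \left(8 - 49 + \frac{56}{3}\right)\right)^{2} = \left(-132 + \left(8 - 49 + \frac{56}{3}\right)\right)^{2} = \left(-132 - \frac{67}{3}\right)^{2} = \left(- \frac{463}{3}\right)^{2} = \frac{214369}{9}$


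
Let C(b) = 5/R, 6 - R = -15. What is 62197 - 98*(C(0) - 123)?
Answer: 222683/3 ≈ 74228.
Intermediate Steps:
R = 21 (R = 6 - 1*(-15) = 6 + 15 = 21)
C(b) = 5/21
62197 - 98*(C(0) - 123) = 62197 - 98*(5/21 - 123) = 62197 - 98*(-2578/21) = 62197 + 36092/3 = 222683/3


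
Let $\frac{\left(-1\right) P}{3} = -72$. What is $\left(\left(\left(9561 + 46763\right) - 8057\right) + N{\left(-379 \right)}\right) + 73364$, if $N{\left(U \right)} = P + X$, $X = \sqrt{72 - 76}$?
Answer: $121847 + 2 i \approx 1.2185 \cdot 10^{5} + 2.0 i$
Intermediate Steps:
$P = 216$ ($P = \left(-3\right) \left(-72\right) = 216$)
$X = 2 i$ ($X = \sqrt{-4} = 2 i \approx 2.0 i$)
$N{\left(U \right)} = 216 + 2 i$
$\left(\left(\left(9561 + 46763\right) - 8057\right) + N{\left(-379 \right)}\right) + 73364 = \left(\left(\left(9561 + 46763\right) - 8057\right) + \left(216 + 2 i\right)\right) + 73364 = \left(\left(56324 - 8057\right) + \left(216 + 2 i\right)\right) + 73364 = \left(48267 + \left(216 + 2 i\right)\right) + 73364 = \left(48483 + 2 i\right) + 73364 = 121847 + 2 i$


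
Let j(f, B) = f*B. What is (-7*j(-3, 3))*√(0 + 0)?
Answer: 0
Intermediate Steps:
j(f, B) = B*f
(-7*j(-3, 3))*√(0 + 0) = (-21*(-3))*√(0 + 0) = (-7*(-9))*√0 = 63*0 = 0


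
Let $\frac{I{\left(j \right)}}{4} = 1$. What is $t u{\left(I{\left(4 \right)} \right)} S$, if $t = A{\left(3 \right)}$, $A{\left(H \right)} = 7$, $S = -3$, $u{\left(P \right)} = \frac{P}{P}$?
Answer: $-21$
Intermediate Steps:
$I{\left(j \right)} = 4$ ($I{\left(j \right)} = 4 \cdot 1 = 4$)
$u{\left(P \right)} = 1$
$t = 7$
$t u{\left(I{\left(4 \right)} \right)} S = 7 \cdot 1 \left(-3\right) = 7 \left(-3\right) = -21$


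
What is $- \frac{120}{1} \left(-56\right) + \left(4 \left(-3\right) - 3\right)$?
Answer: $6705$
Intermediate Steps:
$- \frac{120}{1} \left(-56\right) + \left(4 \left(-3\right) - 3\right) = \left(-120\right) 1 \left(-56\right) - 15 = \left(-120\right) \left(-56\right) - 15 = 6720 - 15 = 6705$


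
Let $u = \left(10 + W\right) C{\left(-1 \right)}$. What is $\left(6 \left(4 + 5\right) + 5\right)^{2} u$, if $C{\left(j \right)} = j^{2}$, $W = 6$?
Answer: $55696$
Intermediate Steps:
$u = 16$ ($u = \left(10 + 6\right) \left(-1\right)^{2} = 16 \cdot 1 = 16$)
$\left(6 \left(4 + 5\right) + 5\right)^{2} u = \left(6 \left(4 + 5\right) + 5\right)^{2} \cdot 16 = \left(6 \cdot 9 + 5\right)^{2} \cdot 16 = \left(54 + 5\right)^{2} \cdot 16 = 59^{2} \cdot 16 = 3481 \cdot 16 = 55696$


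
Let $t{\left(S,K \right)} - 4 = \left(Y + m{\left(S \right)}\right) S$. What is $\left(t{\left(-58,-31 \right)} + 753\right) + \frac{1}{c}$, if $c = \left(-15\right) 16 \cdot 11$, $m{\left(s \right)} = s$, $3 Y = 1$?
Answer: $\frac{10828399}{2640} \approx 4101.7$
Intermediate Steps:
$Y = \frac{1}{3}$ ($Y = \frac{1}{3} \cdot 1 = \frac{1}{3} \approx 0.33333$)
$c = -2640$ ($c = \left(-240\right) 11 = -2640$)
$t{\left(S,K \right)} = 4 + S \left(\frac{1}{3} + S\right)$ ($t{\left(S,K \right)} = 4 + \left(\frac{1}{3} + S\right) S = 4 + S \left(\frac{1}{3} + S\right)$)
$\left(t{\left(-58,-31 \right)} + 753\right) + \frac{1}{c} = \left(\left(4 + \left(-58\right)^{2} + \frac{1}{3} \left(-58\right)\right) + 753\right) + \frac{1}{-2640} = \left(\left(4 + 3364 - \frac{58}{3}\right) + 753\right) - \frac{1}{2640} = \left(\frac{10046}{3} + 753\right) - \frac{1}{2640} = \frac{12305}{3} - \frac{1}{2640} = \frac{10828399}{2640}$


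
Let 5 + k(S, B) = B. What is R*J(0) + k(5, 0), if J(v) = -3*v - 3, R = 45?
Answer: -140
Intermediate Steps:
k(S, B) = -5 + B
J(v) = -3 - 3*v
R*J(0) + k(5, 0) = 45*(-3 - 3*0) + (-5 + 0) = 45*(-3 + 0) - 5 = 45*(-3) - 5 = -135 - 5 = -140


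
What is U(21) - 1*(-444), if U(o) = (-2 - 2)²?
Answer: 460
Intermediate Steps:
U(o) = 16 (U(o) = (-4)² = 16)
U(21) - 1*(-444) = 16 - 1*(-444) = 16 + 444 = 460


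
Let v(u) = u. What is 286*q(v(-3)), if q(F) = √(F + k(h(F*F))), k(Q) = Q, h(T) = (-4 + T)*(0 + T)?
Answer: 286*√42 ≈ 1853.5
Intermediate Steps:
h(T) = T*(-4 + T) (h(T) = (-4 + T)*T = T*(-4 + T))
q(F) = √(F + F²*(-4 + F²)) (q(F) = √(F + (F*F)*(-4 + F*F)) = √(F + F²*(-4 + F²)))
286*q(v(-3)) = 286*√(-3*(1 - 3*(-4 + (-3)²))) = 286*√(-3*(1 - 3*(-4 + 9))) = 286*√(-3*(1 - 3*5)) = 286*√(-3*(1 - 15)) = 286*√(-3*(-14)) = 286*√42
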